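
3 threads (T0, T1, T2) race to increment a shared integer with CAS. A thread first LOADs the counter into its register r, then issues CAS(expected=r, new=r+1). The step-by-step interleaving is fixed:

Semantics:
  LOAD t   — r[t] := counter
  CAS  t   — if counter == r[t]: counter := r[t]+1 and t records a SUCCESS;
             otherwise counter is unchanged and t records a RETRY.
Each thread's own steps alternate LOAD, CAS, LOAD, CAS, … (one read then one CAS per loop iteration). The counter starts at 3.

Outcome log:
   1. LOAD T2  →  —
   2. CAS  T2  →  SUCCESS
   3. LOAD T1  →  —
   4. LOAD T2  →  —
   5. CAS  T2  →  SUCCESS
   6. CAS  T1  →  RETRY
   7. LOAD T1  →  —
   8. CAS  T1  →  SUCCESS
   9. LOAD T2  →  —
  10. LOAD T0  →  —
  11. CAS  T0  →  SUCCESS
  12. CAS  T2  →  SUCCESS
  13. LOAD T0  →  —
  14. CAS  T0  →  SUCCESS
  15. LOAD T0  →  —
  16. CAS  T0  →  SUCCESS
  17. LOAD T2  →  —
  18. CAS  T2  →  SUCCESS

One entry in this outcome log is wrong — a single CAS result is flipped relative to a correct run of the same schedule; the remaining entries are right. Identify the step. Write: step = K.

Reference trace:
   1) LOAD T2:  M=3  r_T2=3
   2) CAS  T2:  M=4  r_T2=3 ✓
   3) LOAD T1:  M=4  r_T1=4
   4) LOAD T2:  M=4  r_T2=4
   5) CAS  T2:  M=5  r_T2=4 ✓
   6) CAS  T1:  M=5  r_T1=4 ✗
   7) LOAD T1:  M=5  r_T1=5
   8) CAS  T1:  M=6  r_T1=5 ✓
   9) LOAD T2:  M=6  r_T2=6
  10) LOAD T0:  M=6  r_T0=6
  11) CAS  T0:  M=7  r_T0=6 ✓
  12) CAS  T2:  M=7  r_T2=6 ✗
  13) LOAD T0:  M=7  r_T0=7
  14) CAS  T0:  M=8  r_T0=7 ✓
  15) LOAD T0:  M=8  r_T0=8
  16) CAS  T0:  M=9  r_T0=8 ✓
  17) LOAD T2:  M=9  r_T2=9
  18) CAS  T2:  M=10  r_T2=9 ✓
Log disagrees first at step 12.

step = 12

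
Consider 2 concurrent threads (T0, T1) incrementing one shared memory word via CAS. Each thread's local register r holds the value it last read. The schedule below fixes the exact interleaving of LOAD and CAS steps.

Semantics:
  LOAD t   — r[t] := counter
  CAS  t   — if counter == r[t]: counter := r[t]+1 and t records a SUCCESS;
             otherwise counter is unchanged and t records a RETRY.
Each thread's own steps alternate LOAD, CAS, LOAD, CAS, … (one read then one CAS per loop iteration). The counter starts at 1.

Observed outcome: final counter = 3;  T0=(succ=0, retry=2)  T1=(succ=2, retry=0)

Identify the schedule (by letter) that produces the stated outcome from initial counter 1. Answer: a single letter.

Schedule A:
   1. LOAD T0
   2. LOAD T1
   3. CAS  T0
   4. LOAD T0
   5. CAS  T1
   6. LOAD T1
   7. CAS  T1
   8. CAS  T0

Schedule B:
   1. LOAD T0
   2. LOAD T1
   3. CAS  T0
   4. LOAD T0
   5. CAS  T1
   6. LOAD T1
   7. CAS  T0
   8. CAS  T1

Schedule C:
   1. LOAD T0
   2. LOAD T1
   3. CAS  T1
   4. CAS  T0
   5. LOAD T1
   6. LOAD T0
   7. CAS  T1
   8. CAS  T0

Run C:
1. LOAD T0 → mem=1 r[T0]=1 [LOAD]
2. LOAD T1 → mem=1 r[T1]=1 [LOAD]
3. CAS T1 → mem=2 r[T1]=1 [OK]
4. CAS T0 → mem=2 r[T0]=1 [RETRY]
5. LOAD T1 → mem=2 r[T1]=2 [LOAD]
6. LOAD T0 → mem=2 r[T0]=2 [LOAD]
7. CAS T1 → mem=3 r[T1]=2 [OK]
8. CAS T0 → mem=3 r[T0]=2 [RETRY]

C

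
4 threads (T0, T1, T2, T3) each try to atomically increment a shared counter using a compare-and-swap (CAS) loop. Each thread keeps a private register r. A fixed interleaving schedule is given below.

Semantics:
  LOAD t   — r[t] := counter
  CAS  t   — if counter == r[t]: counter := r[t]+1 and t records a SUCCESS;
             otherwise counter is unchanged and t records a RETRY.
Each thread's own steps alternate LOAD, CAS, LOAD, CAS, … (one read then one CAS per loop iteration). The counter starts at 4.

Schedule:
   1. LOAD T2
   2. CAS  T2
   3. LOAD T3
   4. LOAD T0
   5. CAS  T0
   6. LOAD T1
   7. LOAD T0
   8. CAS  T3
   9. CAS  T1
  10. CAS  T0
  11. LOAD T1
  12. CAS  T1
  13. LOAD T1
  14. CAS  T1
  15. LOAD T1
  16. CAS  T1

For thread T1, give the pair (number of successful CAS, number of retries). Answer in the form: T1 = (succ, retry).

1. LOAD T2 → mem=4 r[T2]=4 [LOAD]
2. CAS T2 → mem=5 r[T2]=4 [OK]
3. LOAD T3 → mem=5 r[T3]=5 [LOAD]
4. LOAD T0 → mem=5 r[T0]=5 [LOAD]
5. CAS T0 → mem=6 r[T0]=5 [OK]
6. LOAD T1 → mem=6 r[T1]=6 [LOAD]
7. LOAD T0 → mem=6 r[T0]=6 [LOAD]
8. CAS T3 → mem=6 r[T3]=5 [RETRY]
9. CAS T1 → mem=7 r[T1]=6 [OK]
10. CAS T0 → mem=7 r[T0]=6 [RETRY]
11. LOAD T1 → mem=7 r[T1]=7 [LOAD]
12. CAS T1 → mem=8 r[T1]=7 [OK]
13. LOAD T1 → mem=8 r[T1]=8 [LOAD]
14. CAS T1 → mem=9 r[T1]=8 [OK]
15. LOAD T1 → mem=9 r[T1]=9 [LOAD]
16. CAS T1 → mem=10 r[T1]=9 [OK]

T1 = (4, 0)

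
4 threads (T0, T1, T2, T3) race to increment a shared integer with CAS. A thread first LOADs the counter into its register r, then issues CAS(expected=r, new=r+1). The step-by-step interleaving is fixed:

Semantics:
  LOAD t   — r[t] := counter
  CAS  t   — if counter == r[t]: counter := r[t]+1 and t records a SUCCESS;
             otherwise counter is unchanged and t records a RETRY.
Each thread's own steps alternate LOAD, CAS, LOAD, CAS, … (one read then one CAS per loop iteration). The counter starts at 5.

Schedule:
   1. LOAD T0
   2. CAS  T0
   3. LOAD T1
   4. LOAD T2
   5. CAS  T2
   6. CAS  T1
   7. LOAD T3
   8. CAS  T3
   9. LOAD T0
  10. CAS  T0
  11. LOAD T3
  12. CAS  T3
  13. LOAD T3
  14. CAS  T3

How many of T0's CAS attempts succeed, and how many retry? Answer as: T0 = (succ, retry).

[1] T0.load  rd  (counter 5, T0.r 5)
[2] T0.cas  hit  (counter 6, T0.r 5)
[3] T1.load  rd  (counter 6, T1.r 6)
[4] T2.load  rd  (counter 6, T2.r 6)
[5] T2.cas  hit  (counter 7, T2.r 6)
[6] T1.cas  miss  (counter 7, T1.r 6)
[7] T3.load  rd  (counter 7, T3.r 7)
[8] T3.cas  hit  (counter 8, T3.r 7)
[9] T0.load  rd  (counter 8, T0.r 8)
[10] T0.cas  hit  (counter 9, T0.r 8)
[11] T3.load  rd  (counter 9, T3.r 9)
[12] T3.cas  hit  (counter 10, T3.r 9)
[13] T3.load  rd  (counter 10, T3.r 10)
[14] T3.cas  hit  (counter 11, T3.r 10)

T0 = (2, 0)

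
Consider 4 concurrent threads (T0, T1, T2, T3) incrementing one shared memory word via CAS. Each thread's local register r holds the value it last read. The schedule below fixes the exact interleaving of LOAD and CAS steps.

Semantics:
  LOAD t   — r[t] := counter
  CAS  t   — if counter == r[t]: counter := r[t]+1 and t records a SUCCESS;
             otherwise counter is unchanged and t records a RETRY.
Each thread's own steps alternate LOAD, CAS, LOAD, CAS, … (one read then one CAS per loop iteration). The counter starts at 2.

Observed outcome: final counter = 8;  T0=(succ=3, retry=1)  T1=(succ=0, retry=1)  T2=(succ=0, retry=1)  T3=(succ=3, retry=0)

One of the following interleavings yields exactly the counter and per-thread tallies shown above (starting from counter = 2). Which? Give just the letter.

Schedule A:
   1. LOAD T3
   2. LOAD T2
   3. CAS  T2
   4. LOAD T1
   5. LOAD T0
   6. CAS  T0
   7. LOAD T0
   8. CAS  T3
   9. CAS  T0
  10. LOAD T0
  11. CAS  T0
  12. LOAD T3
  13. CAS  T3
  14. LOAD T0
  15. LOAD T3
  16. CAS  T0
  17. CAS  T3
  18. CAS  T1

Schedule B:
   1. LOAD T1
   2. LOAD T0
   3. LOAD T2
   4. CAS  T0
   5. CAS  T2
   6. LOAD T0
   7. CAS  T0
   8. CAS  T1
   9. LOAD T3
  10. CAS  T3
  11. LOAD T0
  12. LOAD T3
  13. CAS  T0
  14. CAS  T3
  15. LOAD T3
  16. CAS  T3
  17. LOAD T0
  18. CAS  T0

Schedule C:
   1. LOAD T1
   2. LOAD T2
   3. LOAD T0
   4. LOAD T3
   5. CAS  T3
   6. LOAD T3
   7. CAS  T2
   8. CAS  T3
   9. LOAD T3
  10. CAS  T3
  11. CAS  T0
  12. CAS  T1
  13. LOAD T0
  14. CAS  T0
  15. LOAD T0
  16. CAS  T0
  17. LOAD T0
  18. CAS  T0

Run C:
   1) LOAD T1:  M=2  r_T1=2
   2) LOAD T2:  M=2  r_T2=2
   3) LOAD T0:  M=2  r_T0=2
   4) LOAD T3:  M=2  r_T3=2
   5) CAS  T3:  M=3  r_T3=2 ✓
   6) LOAD T3:  M=3  r_T3=3
   7) CAS  T2:  M=3  r_T2=2 ✗
   8) CAS  T3:  M=4  r_T3=3 ✓
   9) LOAD T3:  M=4  r_T3=4
  10) CAS  T3:  M=5  r_T3=4 ✓
  11) CAS  T0:  M=5  r_T0=2 ✗
  12) CAS  T1:  M=5  r_T1=2 ✗
  13) LOAD T0:  M=5  r_T0=5
  14) CAS  T0:  M=6  r_T0=5 ✓
  15) LOAD T0:  M=6  r_T0=6
  16) CAS  T0:  M=7  r_T0=6 ✓
  17) LOAD T0:  M=7  r_T0=7
  18) CAS  T0:  M=8  r_T0=7 ✓

C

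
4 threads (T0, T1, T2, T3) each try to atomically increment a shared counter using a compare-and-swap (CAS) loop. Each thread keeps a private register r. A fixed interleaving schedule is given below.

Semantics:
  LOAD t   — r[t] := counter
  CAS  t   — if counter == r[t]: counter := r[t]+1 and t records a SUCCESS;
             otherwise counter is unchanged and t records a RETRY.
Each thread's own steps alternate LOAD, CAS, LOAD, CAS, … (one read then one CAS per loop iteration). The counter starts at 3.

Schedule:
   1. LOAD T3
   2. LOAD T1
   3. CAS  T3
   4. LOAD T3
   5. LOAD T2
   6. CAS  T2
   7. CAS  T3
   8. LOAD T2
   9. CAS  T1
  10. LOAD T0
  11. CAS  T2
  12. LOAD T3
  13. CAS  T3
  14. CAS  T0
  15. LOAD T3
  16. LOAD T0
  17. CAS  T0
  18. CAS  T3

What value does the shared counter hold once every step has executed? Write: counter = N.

   1) LOAD T3:  M=3  r_T3=3
   2) LOAD T1:  M=3  r_T1=3
   3) CAS  T3:  M=4  r_T3=3 ✓
   4) LOAD T3:  M=4  r_T3=4
   5) LOAD T2:  M=4  r_T2=4
   6) CAS  T2:  M=5  r_T2=4 ✓
   7) CAS  T3:  M=5  r_T3=4 ✗
   8) LOAD T2:  M=5  r_T2=5
   9) CAS  T1:  M=5  r_T1=3 ✗
  10) LOAD T0:  M=5  r_T0=5
  11) CAS  T2:  M=6  r_T2=5 ✓
  12) LOAD T3:  M=6  r_T3=6
  13) CAS  T3:  M=7  r_T3=6 ✓
  14) CAS  T0:  M=7  r_T0=5 ✗
  15) LOAD T3:  M=7  r_T3=7
  16) LOAD T0:  M=7  r_T0=7
  17) CAS  T0:  M=8  r_T0=7 ✓
  18) CAS  T3:  M=8  r_T3=7 ✗

counter = 8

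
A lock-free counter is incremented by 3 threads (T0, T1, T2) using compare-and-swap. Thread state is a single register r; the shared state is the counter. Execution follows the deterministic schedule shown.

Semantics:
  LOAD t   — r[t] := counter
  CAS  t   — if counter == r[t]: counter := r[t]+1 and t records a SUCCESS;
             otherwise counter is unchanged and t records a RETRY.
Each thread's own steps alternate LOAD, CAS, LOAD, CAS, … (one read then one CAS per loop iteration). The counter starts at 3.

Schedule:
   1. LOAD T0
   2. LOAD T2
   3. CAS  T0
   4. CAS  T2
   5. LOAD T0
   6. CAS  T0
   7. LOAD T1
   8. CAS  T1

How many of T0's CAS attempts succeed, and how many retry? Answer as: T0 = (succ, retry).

   1) LOAD T0:  M=3  r_T0=3
   2) LOAD T2:  M=3  r_T2=3
   3) CAS  T0:  M=4  r_T0=3 ✓
   4) CAS  T2:  M=4  r_T2=3 ✗
   5) LOAD T0:  M=4  r_T0=4
   6) CAS  T0:  M=5  r_T0=4 ✓
   7) LOAD T1:  M=5  r_T1=5
   8) CAS  T1:  M=6  r_T1=5 ✓

T0 = (2, 0)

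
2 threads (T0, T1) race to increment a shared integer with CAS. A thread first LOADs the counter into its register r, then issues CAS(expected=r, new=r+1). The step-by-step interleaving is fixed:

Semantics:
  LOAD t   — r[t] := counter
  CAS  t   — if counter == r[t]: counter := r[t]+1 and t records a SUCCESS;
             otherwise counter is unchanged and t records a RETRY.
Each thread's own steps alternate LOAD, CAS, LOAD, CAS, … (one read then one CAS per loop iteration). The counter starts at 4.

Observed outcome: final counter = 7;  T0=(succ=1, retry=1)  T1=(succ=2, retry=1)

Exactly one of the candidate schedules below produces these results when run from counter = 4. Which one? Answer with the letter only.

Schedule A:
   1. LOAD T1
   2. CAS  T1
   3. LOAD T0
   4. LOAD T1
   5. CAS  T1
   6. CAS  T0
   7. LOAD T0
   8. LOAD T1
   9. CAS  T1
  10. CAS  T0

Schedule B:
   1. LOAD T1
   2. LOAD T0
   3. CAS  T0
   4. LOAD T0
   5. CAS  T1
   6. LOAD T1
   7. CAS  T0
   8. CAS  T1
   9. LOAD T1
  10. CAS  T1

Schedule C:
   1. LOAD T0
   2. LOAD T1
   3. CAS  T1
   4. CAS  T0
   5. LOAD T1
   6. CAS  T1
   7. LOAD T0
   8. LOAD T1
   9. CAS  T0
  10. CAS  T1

C

Run C:
   1) LOAD T0:  M=4  r_T0=4
   2) LOAD T1:  M=4  r_T1=4
   3) CAS  T1:  M=5  r_T1=4 ✓
   4) CAS  T0:  M=5  r_T0=4 ✗
   5) LOAD T1:  M=5  r_T1=5
   6) CAS  T1:  M=6  r_T1=5 ✓
   7) LOAD T0:  M=6  r_T0=6
   8) LOAD T1:  M=6  r_T1=6
   9) CAS  T0:  M=7  r_T0=6 ✓
  10) CAS  T1:  M=7  r_T1=6 ✗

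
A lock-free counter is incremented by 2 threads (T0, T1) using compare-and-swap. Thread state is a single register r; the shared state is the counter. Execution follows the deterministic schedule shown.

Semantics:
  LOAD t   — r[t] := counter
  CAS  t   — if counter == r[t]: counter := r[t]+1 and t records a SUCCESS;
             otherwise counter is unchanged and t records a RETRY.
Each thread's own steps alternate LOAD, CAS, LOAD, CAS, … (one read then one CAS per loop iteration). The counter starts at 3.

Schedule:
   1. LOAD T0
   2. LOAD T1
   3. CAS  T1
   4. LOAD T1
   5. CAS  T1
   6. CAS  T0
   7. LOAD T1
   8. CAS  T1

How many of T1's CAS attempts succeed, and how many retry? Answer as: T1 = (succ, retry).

step 1: T0 LOAD ⇒ load; ctr=3 reg=3
step 2: T1 LOAD ⇒ load; ctr=3 reg=3
step 3: T1 CAS ⇒ ok; ctr=4 reg=3
step 4: T1 LOAD ⇒ load; ctr=4 reg=4
step 5: T1 CAS ⇒ ok; ctr=5 reg=4
step 6: T0 CAS ⇒ retry; ctr=5 reg=3
step 7: T1 LOAD ⇒ load; ctr=5 reg=5
step 8: T1 CAS ⇒ ok; ctr=6 reg=5

T1 = (3, 0)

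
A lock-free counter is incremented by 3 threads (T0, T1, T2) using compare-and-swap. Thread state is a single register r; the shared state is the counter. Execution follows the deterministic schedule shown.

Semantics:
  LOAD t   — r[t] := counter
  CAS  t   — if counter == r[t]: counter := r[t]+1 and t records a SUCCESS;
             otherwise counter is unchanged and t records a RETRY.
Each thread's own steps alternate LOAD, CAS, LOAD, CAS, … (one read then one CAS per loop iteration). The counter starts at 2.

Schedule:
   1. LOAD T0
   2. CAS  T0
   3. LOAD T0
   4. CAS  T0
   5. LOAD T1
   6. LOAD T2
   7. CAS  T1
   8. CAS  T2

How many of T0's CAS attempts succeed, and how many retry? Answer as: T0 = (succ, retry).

T0 = (2, 0)

[1] T0.load  rd  (counter 2, T0.r 2)
[2] T0.cas  hit  (counter 3, T0.r 2)
[3] T0.load  rd  (counter 3, T0.r 3)
[4] T0.cas  hit  (counter 4, T0.r 3)
[5] T1.load  rd  (counter 4, T1.r 4)
[6] T2.load  rd  (counter 4, T2.r 4)
[7] T1.cas  hit  (counter 5, T1.r 4)
[8] T2.cas  miss  (counter 5, T2.r 4)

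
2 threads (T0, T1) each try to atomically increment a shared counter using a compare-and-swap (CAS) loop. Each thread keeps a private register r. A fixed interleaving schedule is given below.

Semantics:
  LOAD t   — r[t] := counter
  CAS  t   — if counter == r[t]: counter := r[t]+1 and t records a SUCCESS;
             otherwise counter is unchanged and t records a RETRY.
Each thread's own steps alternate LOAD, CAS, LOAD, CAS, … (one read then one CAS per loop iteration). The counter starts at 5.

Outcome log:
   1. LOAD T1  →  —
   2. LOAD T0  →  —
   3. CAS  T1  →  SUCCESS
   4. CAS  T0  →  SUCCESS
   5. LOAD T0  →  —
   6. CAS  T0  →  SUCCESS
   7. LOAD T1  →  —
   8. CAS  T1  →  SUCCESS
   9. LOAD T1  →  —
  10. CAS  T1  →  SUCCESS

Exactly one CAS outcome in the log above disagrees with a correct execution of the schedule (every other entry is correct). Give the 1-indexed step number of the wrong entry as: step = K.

step = 4

Correct run:
   1) LOAD T1:  M=5  r_T1=5
   2) LOAD T0:  M=5  r_T0=5
   3) CAS  T1:  M=6  r_T1=5 ✓
   4) CAS  T0:  M=6  r_T0=5 ✗
   5) LOAD T0:  M=6  r_T0=6
   6) CAS  T0:  M=7  r_T0=6 ✓
   7) LOAD T1:  M=7  r_T1=7
   8) CAS  T1:  M=8  r_T1=7 ✓
   9) LOAD T1:  M=8  r_T1=8
  10) CAS  T1:  M=9  r_T1=8 ✓
Log disagrees first at step 4.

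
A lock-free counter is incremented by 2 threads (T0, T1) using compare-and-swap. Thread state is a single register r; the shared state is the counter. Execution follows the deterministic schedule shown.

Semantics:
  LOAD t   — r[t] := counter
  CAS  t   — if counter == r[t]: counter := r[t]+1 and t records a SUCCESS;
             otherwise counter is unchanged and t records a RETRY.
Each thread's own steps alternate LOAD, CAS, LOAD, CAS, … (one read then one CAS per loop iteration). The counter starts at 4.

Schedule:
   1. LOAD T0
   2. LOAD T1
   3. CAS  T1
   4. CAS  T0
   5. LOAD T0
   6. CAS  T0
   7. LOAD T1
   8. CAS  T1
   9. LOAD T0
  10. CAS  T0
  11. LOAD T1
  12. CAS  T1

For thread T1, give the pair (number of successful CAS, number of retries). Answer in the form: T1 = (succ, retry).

T1 = (3, 0)

T0 LOAD — after: cnt=4, r=4 — load
T1 LOAD — after: cnt=4, r=4 — load
T1 CAS — after: cnt=5, r=4 — ok
T0 CAS — after: cnt=5, r=4 — retry
T0 LOAD — after: cnt=5, r=5 — load
T0 CAS — after: cnt=6, r=5 — ok
T1 LOAD — after: cnt=6, r=6 — load
T1 CAS — after: cnt=7, r=6 — ok
T0 LOAD — after: cnt=7, r=7 — load
T0 CAS — after: cnt=8, r=7 — ok
T1 LOAD — after: cnt=8, r=8 — load
T1 CAS — after: cnt=9, r=8 — ok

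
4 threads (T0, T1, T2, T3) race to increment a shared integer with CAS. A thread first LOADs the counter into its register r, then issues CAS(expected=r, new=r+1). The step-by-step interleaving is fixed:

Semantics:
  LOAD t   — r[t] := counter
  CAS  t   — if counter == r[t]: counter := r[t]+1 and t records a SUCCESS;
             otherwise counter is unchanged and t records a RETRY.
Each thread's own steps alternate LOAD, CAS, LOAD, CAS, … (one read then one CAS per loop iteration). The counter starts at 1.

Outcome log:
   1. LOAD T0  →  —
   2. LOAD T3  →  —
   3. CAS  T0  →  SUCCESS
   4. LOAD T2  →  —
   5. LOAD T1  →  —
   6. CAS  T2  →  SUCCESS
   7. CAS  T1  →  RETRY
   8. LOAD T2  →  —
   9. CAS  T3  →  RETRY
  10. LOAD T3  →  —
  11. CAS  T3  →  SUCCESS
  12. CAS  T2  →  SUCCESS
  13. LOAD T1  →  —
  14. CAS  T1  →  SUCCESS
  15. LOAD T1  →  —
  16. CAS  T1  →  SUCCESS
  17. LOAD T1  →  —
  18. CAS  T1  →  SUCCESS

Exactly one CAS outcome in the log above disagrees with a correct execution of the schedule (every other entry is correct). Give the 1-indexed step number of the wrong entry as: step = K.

step = 12

Re-executing:
1. LOAD T0 → mem=1 r[T0]=1 [LOAD]
2. LOAD T3 → mem=1 r[T3]=1 [LOAD]
3. CAS T0 → mem=2 r[T0]=1 [OK]
4. LOAD T2 → mem=2 r[T2]=2 [LOAD]
5. LOAD T1 → mem=2 r[T1]=2 [LOAD]
6. CAS T2 → mem=3 r[T2]=2 [OK]
7. CAS T1 → mem=3 r[T1]=2 [RETRY]
8. LOAD T2 → mem=3 r[T2]=3 [LOAD]
9. CAS T3 → mem=3 r[T3]=1 [RETRY]
10. LOAD T3 → mem=3 r[T3]=3 [LOAD]
11. CAS T3 → mem=4 r[T3]=3 [OK]
12. CAS T2 → mem=4 r[T2]=3 [RETRY]
13. LOAD T1 → mem=4 r[T1]=4 [LOAD]
14. CAS T1 → mem=5 r[T1]=4 [OK]
15. LOAD T1 → mem=5 r[T1]=5 [LOAD]
16. CAS T1 → mem=6 r[T1]=5 [OK]
17. LOAD T1 → mem=6 r[T1]=6 [LOAD]
18. CAS T1 → mem=7 r[T1]=6 [OK]
Mismatch at 12.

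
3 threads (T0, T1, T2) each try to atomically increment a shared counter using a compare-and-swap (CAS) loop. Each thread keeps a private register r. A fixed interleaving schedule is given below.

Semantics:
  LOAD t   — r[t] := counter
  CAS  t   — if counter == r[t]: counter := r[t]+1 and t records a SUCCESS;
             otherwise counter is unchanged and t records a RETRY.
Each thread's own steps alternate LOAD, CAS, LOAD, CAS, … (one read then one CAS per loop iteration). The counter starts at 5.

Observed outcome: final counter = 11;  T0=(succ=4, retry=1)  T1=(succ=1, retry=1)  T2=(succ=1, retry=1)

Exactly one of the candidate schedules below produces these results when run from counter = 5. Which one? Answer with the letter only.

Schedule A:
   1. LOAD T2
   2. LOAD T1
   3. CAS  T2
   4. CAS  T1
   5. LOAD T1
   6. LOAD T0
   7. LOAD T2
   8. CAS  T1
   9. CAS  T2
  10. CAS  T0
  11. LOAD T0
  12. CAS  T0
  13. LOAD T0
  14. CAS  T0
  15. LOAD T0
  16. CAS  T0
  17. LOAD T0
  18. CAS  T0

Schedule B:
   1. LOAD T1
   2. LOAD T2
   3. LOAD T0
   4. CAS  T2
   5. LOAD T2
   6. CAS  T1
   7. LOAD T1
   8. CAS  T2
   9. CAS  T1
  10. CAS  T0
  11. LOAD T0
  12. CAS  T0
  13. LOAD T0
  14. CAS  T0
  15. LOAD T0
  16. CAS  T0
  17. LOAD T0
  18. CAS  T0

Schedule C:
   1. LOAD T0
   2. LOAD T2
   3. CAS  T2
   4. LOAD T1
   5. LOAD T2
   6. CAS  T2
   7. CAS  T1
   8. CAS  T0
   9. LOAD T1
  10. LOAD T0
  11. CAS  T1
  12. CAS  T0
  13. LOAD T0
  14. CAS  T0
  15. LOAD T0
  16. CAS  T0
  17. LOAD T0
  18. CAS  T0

Simulating candidate A:
T2 LOAD — after: cnt=5, r=5 — load
T1 LOAD — after: cnt=5, r=5 — load
T2 CAS — after: cnt=6, r=5 — ok
T1 CAS — after: cnt=6, r=5 — retry
T1 LOAD — after: cnt=6, r=6 — load
T0 LOAD — after: cnt=6, r=6 — load
T2 LOAD — after: cnt=6, r=6 — load
T1 CAS — after: cnt=7, r=6 — ok
T2 CAS — after: cnt=7, r=6 — retry
T0 CAS — after: cnt=7, r=6 — retry
T0 LOAD — after: cnt=7, r=7 — load
T0 CAS — after: cnt=8, r=7 — ok
T0 LOAD — after: cnt=8, r=8 — load
T0 CAS — after: cnt=9, r=8 — ok
T0 LOAD — after: cnt=9, r=9 — load
T0 CAS — after: cnt=10, r=9 — ok
T0 LOAD — after: cnt=10, r=10 — load
T0 CAS — after: cnt=11, r=10 — ok

A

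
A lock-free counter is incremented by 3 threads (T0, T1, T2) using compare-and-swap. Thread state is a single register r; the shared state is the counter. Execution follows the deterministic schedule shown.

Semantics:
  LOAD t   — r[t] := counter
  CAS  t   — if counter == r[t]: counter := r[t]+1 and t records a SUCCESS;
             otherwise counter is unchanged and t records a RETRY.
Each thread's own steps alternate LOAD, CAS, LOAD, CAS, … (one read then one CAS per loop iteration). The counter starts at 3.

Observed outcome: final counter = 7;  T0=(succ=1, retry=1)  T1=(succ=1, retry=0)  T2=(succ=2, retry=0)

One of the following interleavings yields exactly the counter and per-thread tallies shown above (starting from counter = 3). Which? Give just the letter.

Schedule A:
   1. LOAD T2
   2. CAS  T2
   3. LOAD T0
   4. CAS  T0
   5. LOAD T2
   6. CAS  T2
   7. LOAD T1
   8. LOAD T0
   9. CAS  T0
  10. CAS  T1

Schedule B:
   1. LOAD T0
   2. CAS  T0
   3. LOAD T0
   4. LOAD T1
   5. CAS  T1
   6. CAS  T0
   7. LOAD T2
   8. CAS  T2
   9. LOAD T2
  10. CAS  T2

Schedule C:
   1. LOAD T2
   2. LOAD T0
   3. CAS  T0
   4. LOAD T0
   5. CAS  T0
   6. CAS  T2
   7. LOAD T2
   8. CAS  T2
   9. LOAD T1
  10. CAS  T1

Tracing schedule B:
   1) LOAD T0:  M=3  r_T0=3
   2) CAS  T0:  M=4  r_T0=3 ✓
   3) LOAD T0:  M=4  r_T0=4
   4) LOAD T1:  M=4  r_T1=4
   5) CAS  T1:  M=5  r_T1=4 ✓
   6) CAS  T0:  M=5  r_T0=4 ✗
   7) LOAD T2:  M=5  r_T2=5
   8) CAS  T2:  M=6  r_T2=5 ✓
   9) LOAD T2:  M=6  r_T2=6
  10) CAS  T2:  M=7  r_T2=6 ✓

B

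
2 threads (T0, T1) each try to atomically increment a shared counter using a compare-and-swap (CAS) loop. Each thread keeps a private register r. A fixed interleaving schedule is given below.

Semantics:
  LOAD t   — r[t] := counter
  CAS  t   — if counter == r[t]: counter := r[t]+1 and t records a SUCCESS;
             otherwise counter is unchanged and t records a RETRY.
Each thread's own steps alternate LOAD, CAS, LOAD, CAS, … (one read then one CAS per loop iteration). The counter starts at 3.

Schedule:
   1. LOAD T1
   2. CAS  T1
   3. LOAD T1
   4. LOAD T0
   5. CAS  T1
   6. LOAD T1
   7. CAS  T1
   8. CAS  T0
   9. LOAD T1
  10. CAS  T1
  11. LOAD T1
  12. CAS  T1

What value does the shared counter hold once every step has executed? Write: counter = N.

counter = 8

1. LOAD T1 → mem=3 r[T1]=3 [LOAD]
2. CAS T1 → mem=4 r[T1]=3 [OK]
3. LOAD T1 → mem=4 r[T1]=4 [LOAD]
4. LOAD T0 → mem=4 r[T0]=4 [LOAD]
5. CAS T1 → mem=5 r[T1]=4 [OK]
6. LOAD T1 → mem=5 r[T1]=5 [LOAD]
7. CAS T1 → mem=6 r[T1]=5 [OK]
8. CAS T0 → mem=6 r[T0]=4 [RETRY]
9. LOAD T1 → mem=6 r[T1]=6 [LOAD]
10. CAS T1 → mem=7 r[T1]=6 [OK]
11. LOAD T1 → mem=7 r[T1]=7 [LOAD]
12. CAS T1 → mem=8 r[T1]=7 [OK]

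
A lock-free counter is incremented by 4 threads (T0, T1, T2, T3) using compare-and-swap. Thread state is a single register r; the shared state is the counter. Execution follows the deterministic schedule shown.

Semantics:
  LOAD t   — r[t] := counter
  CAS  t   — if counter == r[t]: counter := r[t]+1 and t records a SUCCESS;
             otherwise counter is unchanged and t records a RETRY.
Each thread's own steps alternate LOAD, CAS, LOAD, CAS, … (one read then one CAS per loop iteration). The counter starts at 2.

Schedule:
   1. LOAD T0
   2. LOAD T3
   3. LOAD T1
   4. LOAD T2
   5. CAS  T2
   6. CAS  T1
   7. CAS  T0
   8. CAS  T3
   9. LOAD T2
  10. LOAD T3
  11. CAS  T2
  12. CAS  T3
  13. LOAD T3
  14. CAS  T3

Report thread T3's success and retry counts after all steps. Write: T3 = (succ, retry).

T3 = (1, 2)

T0 LOAD — after: cnt=2, r=2 — load
T3 LOAD — after: cnt=2, r=2 — load
T1 LOAD — after: cnt=2, r=2 — load
T2 LOAD — after: cnt=2, r=2 — load
T2 CAS — after: cnt=3, r=2 — ok
T1 CAS — after: cnt=3, r=2 — retry
T0 CAS — after: cnt=3, r=2 — retry
T3 CAS — after: cnt=3, r=2 — retry
T2 LOAD — after: cnt=3, r=3 — load
T3 LOAD — after: cnt=3, r=3 — load
T2 CAS — after: cnt=4, r=3 — ok
T3 CAS — after: cnt=4, r=3 — retry
T3 LOAD — after: cnt=4, r=4 — load
T3 CAS — after: cnt=5, r=4 — ok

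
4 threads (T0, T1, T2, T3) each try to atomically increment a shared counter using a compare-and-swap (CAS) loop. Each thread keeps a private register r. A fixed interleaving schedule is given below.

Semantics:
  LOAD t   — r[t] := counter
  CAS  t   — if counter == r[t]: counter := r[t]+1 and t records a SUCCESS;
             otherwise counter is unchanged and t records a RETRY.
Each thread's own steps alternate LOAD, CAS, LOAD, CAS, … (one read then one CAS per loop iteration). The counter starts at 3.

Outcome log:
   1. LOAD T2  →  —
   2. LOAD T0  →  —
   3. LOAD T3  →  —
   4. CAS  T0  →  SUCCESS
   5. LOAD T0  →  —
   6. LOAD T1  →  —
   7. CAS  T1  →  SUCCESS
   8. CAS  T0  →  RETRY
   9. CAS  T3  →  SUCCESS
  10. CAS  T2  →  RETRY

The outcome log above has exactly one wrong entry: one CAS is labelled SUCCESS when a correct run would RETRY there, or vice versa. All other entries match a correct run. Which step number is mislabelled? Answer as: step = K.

Reference trace:
   1) LOAD T2:  M=3  r_T2=3
   2) LOAD T0:  M=3  r_T0=3
   3) LOAD T3:  M=3  r_T3=3
   4) CAS  T0:  M=4  r_T0=3 ✓
   5) LOAD T0:  M=4  r_T0=4
   6) LOAD T1:  M=4  r_T1=4
   7) CAS  T1:  M=5  r_T1=4 ✓
   8) CAS  T0:  M=5  r_T0=4 ✗
   9) CAS  T3:  M=5  r_T3=3 ✗
  10) CAS  T2:  M=5  r_T2=3 ✗
Log disagrees first at step 9.

step = 9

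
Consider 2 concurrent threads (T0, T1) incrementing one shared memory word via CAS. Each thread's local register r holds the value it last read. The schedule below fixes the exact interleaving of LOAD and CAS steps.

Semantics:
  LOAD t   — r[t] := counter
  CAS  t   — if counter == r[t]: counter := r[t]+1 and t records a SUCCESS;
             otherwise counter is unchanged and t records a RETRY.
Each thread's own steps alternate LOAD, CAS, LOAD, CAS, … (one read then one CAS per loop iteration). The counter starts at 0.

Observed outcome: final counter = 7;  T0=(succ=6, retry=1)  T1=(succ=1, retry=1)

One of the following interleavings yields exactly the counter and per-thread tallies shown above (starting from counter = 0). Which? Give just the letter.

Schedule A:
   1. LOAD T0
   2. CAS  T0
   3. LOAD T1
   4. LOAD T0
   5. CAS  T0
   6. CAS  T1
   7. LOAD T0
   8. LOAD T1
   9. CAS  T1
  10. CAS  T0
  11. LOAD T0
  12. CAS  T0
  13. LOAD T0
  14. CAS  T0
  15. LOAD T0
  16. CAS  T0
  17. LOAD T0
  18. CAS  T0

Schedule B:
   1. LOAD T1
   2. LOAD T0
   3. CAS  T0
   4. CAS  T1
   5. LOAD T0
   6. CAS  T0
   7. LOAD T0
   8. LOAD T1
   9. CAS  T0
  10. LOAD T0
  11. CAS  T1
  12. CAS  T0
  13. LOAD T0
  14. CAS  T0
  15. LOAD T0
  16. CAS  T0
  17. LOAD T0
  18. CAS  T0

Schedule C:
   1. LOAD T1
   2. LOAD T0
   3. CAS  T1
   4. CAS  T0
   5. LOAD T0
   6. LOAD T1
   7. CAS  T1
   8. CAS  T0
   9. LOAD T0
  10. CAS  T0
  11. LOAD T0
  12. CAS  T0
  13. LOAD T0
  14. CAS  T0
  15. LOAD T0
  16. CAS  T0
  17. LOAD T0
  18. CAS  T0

A

Simulating candidate A:
#1 T0 reads 0
#2 T0 CAS(0→1) writes; counter now 1
#3 T1 reads 1
#4 T0 reads 1
#5 T0 CAS(1→2) writes; counter now 2
#6 T1 CAS(1→2) fails; counter now 2
#7 T0 reads 2
#8 T1 reads 2
#9 T1 CAS(2→3) writes; counter now 3
#10 T0 CAS(2→3) fails; counter now 3
#11 T0 reads 3
#12 T0 CAS(3→4) writes; counter now 4
#13 T0 reads 4
#14 T0 CAS(4→5) writes; counter now 5
#15 T0 reads 5
#16 T0 CAS(5→6) writes; counter now 6
#17 T0 reads 6
#18 T0 CAS(6→7) writes; counter now 7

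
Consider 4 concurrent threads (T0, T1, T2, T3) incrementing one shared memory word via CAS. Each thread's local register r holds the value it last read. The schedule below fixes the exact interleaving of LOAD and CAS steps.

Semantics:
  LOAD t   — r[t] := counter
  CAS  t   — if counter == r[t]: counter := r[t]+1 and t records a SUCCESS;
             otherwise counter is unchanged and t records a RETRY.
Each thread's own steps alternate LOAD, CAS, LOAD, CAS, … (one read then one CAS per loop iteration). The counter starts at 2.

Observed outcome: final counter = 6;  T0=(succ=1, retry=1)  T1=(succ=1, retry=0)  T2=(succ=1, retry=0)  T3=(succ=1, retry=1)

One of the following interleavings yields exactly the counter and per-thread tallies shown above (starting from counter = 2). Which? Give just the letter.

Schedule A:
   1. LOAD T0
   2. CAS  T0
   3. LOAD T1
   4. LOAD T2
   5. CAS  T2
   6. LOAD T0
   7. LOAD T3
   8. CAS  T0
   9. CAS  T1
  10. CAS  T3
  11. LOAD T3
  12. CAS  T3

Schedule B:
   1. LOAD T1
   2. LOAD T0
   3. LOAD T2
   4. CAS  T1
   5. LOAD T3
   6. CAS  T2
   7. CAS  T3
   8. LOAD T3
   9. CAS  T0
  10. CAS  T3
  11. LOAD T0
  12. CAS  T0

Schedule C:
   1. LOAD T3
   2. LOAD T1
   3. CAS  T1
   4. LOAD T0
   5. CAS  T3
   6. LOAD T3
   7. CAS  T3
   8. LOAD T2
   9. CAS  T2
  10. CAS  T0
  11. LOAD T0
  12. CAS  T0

C

Run C:
   1) LOAD T3:  M=2  r_T3=2
   2) LOAD T1:  M=2  r_T1=2
   3) CAS  T1:  M=3  r_T1=2 ✓
   4) LOAD T0:  M=3  r_T0=3
   5) CAS  T3:  M=3  r_T3=2 ✗
   6) LOAD T3:  M=3  r_T3=3
   7) CAS  T3:  M=4  r_T3=3 ✓
   8) LOAD T2:  M=4  r_T2=4
   9) CAS  T2:  M=5  r_T2=4 ✓
  10) CAS  T0:  M=5  r_T0=3 ✗
  11) LOAD T0:  M=5  r_T0=5
  12) CAS  T0:  M=6  r_T0=5 ✓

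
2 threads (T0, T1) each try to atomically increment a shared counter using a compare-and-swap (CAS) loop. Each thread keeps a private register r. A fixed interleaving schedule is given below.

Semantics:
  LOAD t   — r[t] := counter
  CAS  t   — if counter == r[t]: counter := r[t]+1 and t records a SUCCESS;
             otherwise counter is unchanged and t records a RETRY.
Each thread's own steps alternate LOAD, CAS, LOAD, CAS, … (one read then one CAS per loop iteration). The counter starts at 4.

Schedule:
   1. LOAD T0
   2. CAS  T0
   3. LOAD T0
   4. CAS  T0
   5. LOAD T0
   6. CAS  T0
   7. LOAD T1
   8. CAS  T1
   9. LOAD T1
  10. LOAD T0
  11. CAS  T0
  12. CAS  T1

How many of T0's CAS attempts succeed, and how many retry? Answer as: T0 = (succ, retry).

T0 = (4, 0)

step 1: T0 LOAD ⇒ load; ctr=4 reg=4
step 2: T0 CAS ⇒ ok; ctr=5 reg=4
step 3: T0 LOAD ⇒ load; ctr=5 reg=5
step 4: T0 CAS ⇒ ok; ctr=6 reg=5
step 5: T0 LOAD ⇒ load; ctr=6 reg=6
step 6: T0 CAS ⇒ ok; ctr=7 reg=6
step 7: T1 LOAD ⇒ load; ctr=7 reg=7
step 8: T1 CAS ⇒ ok; ctr=8 reg=7
step 9: T1 LOAD ⇒ load; ctr=8 reg=8
step 10: T0 LOAD ⇒ load; ctr=8 reg=8
step 11: T0 CAS ⇒ ok; ctr=9 reg=8
step 12: T1 CAS ⇒ retry; ctr=9 reg=8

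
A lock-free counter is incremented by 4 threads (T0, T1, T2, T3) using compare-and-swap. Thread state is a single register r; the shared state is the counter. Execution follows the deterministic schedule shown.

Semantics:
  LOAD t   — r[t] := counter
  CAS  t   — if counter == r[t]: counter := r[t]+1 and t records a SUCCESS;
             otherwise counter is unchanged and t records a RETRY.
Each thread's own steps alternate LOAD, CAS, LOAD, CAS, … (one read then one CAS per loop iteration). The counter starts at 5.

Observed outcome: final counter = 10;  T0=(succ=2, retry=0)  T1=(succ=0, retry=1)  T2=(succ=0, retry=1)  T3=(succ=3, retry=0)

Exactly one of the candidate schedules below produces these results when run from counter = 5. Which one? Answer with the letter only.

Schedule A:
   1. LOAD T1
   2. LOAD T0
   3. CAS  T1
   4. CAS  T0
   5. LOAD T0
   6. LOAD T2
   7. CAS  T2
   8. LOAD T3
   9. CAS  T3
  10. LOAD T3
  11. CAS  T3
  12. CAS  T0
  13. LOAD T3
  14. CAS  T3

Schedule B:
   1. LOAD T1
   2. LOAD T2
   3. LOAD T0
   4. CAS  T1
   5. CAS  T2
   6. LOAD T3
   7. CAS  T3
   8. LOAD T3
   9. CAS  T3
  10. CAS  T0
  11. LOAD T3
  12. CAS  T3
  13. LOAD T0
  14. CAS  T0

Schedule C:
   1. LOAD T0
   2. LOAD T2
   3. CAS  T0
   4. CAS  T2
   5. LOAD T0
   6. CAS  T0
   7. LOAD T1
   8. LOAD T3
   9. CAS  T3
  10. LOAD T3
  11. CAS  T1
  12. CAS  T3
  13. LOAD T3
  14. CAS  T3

Tracing schedule C:
1. LOAD T0 → mem=5 r[T0]=5 [LOAD]
2. LOAD T2 → mem=5 r[T2]=5 [LOAD]
3. CAS T0 → mem=6 r[T0]=5 [OK]
4. CAS T2 → mem=6 r[T2]=5 [RETRY]
5. LOAD T0 → mem=6 r[T0]=6 [LOAD]
6. CAS T0 → mem=7 r[T0]=6 [OK]
7. LOAD T1 → mem=7 r[T1]=7 [LOAD]
8. LOAD T3 → mem=7 r[T3]=7 [LOAD]
9. CAS T3 → mem=8 r[T3]=7 [OK]
10. LOAD T3 → mem=8 r[T3]=8 [LOAD]
11. CAS T1 → mem=8 r[T1]=7 [RETRY]
12. CAS T3 → mem=9 r[T3]=8 [OK]
13. LOAD T3 → mem=9 r[T3]=9 [LOAD]
14. CAS T3 → mem=10 r[T3]=9 [OK]

C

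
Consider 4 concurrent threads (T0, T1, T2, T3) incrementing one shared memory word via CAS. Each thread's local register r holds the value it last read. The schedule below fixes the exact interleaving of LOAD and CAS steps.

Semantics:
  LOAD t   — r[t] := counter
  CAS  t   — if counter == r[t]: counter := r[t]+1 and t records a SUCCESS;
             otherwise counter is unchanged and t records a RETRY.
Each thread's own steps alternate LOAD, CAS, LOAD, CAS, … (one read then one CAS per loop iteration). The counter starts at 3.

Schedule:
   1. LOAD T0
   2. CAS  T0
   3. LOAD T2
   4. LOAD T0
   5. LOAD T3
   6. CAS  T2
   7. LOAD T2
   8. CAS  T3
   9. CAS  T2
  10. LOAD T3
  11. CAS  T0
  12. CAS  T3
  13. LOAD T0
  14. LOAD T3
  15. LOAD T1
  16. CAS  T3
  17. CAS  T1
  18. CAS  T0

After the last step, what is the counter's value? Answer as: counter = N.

counter = 8

step 1: T0 LOAD ⇒ load; ctr=3 reg=3
step 2: T0 CAS ⇒ ok; ctr=4 reg=3
step 3: T2 LOAD ⇒ load; ctr=4 reg=4
step 4: T0 LOAD ⇒ load; ctr=4 reg=4
step 5: T3 LOAD ⇒ load; ctr=4 reg=4
step 6: T2 CAS ⇒ ok; ctr=5 reg=4
step 7: T2 LOAD ⇒ load; ctr=5 reg=5
step 8: T3 CAS ⇒ retry; ctr=5 reg=4
step 9: T2 CAS ⇒ ok; ctr=6 reg=5
step 10: T3 LOAD ⇒ load; ctr=6 reg=6
step 11: T0 CAS ⇒ retry; ctr=6 reg=4
step 12: T3 CAS ⇒ ok; ctr=7 reg=6
step 13: T0 LOAD ⇒ load; ctr=7 reg=7
step 14: T3 LOAD ⇒ load; ctr=7 reg=7
step 15: T1 LOAD ⇒ load; ctr=7 reg=7
step 16: T3 CAS ⇒ ok; ctr=8 reg=7
step 17: T1 CAS ⇒ retry; ctr=8 reg=7
step 18: T0 CAS ⇒ retry; ctr=8 reg=7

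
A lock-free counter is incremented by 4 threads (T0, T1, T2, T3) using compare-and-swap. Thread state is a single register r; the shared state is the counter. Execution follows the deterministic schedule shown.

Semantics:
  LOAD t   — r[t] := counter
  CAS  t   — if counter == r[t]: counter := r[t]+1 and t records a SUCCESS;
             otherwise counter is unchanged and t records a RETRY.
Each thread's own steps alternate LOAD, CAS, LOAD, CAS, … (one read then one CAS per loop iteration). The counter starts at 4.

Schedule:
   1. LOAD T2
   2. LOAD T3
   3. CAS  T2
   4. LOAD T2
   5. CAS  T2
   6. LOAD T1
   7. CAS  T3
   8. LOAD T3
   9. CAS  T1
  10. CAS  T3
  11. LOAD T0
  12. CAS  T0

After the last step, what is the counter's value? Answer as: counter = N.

counter = 8

#1 T2 reads 4
#2 T3 reads 4
#3 T2 CAS(4→5) writes; counter now 5
#4 T2 reads 5
#5 T2 CAS(5→6) writes; counter now 6
#6 T1 reads 6
#7 T3 CAS(4→5) fails; counter now 6
#8 T3 reads 6
#9 T1 CAS(6→7) writes; counter now 7
#10 T3 CAS(6→7) fails; counter now 7
#11 T0 reads 7
#12 T0 CAS(7→8) writes; counter now 8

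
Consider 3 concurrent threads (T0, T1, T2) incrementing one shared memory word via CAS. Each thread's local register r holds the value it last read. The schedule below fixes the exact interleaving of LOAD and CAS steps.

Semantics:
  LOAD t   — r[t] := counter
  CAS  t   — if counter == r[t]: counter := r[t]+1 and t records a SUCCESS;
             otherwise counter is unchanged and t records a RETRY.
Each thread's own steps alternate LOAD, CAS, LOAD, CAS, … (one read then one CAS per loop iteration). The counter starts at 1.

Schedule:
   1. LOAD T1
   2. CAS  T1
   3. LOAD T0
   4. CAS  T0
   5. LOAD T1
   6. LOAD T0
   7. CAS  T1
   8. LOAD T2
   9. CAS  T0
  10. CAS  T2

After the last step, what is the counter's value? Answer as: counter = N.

T1 LOAD — after: cnt=1, r=1 — load
T1 CAS — after: cnt=2, r=1 — ok
T0 LOAD — after: cnt=2, r=2 — load
T0 CAS — after: cnt=3, r=2 — ok
T1 LOAD — after: cnt=3, r=3 — load
T0 LOAD — after: cnt=3, r=3 — load
T1 CAS — after: cnt=4, r=3 — ok
T2 LOAD — after: cnt=4, r=4 — load
T0 CAS — after: cnt=4, r=3 — retry
T2 CAS — after: cnt=5, r=4 — ok

counter = 5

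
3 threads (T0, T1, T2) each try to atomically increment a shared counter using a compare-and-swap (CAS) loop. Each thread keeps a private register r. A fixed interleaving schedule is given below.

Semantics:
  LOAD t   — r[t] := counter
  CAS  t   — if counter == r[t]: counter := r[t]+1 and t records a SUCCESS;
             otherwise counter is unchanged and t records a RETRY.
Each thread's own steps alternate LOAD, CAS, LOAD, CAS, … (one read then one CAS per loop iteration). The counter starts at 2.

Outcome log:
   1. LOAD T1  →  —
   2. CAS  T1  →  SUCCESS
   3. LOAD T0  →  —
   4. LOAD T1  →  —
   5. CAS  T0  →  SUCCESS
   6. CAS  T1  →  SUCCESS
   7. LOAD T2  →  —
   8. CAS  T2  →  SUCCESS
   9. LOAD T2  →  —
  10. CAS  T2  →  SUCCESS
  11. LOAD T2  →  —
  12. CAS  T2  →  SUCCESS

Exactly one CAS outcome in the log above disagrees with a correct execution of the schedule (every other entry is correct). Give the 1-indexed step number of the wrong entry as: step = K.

step = 6

Re-executing:
   1) LOAD T1:  M=2  r_T1=2
   2) CAS  T1:  M=3  r_T1=2 ✓
   3) LOAD T0:  M=3  r_T0=3
   4) LOAD T1:  M=3  r_T1=3
   5) CAS  T0:  M=4  r_T0=3 ✓
   6) CAS  T1:  M=4  r_T1=3 ✗
   7) LOAD T2:  M=4  r_T2=4
   8) CAS  T2:  M=5  r_T2=4 ✓
   9) LOAD T2:  M=5  r_T2=5
  10) CAS  T2:  M=6  r_T2=5 ✓
  11) LOAD T2:  M=6  r_T2=6
  12) CAS  T2:  M=7  r_T2=6 ✓
Mismatch at 6.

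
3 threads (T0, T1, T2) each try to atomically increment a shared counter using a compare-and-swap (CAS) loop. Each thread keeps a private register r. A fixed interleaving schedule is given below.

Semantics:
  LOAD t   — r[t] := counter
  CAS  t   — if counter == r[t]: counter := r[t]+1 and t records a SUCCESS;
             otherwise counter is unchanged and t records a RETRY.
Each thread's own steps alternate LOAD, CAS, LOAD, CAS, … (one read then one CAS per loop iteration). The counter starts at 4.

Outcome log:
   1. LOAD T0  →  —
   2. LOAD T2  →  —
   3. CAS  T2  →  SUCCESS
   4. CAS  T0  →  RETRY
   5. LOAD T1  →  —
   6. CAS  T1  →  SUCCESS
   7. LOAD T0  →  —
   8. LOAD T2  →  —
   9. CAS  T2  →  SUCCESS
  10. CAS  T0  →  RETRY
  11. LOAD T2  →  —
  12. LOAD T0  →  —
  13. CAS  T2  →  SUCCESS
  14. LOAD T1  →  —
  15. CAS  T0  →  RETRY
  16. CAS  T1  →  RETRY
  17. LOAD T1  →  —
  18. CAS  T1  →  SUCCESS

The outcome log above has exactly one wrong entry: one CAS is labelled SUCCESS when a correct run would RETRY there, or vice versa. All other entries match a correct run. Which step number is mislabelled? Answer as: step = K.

step = 16

Re-executing:
   1) LOAD T0:  M=4  r_T0=4
   2) LOAD T2:  M=4  r_T2=4
   3) CAS  T2:  M=5  r_T2=4 ✓
   4) CAS  T0:  M=5  r_T0=4 ✗
   5) LOAD T1:  M=5  r_T1=5
   6) CAS  T1:  M=6  r_T1=5 ✓
   7) LOAD T0:  M=6  r_T0=6
   8) LOAD T2:  M=6  r_T2=6
   9) CAS  T2:  M=7  r_T2=6 ✓
  10) CAS  T0:  M=7  r_T0=6 ✗
  11) LOAD T2:  M=7  r_T2=7
  12) LOAD T0:  M=7  r_T0=7
  13) CAS  T2:  M=8  r_T2=7 ✓
  14) LOAD T1:  M=8  r_T1=8
  15) CAS  T0:  M=8  r_T0=7 ✗
  16) CAS  T1:  M=9  r_T1=8 ✓
  17) LOAD T1:  M=9  r_T1=9
  18) CAS  T1:  M=10  r_T1=9 ✓
Log disagrees first at step 16.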